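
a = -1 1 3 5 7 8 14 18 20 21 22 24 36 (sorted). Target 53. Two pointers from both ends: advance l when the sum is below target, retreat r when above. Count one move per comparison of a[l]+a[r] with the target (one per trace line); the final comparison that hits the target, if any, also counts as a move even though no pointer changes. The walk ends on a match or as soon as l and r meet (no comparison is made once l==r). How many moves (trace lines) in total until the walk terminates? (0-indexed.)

12 moves

l=0 r=12: -1+36=35 <53, l++
l=1 r=12: 1+36=37 <53, l++
l=2 r=12: 3+36=39 <53, l++
l=3 r=12: 5+36=41 <53, l++
l=4 r=12: 7+36=43 <53, l++
l=5 r=12: 8+36=44 <53, l++
l=6 r=12: 14+36=50 <53, l++
l=7 r=12: 18+36=54 >53, r--
l=7 r=11: 18+24=42 <53, l++
l=8 r=11: 20+24=44 <53, l++
l=9 r=11: 21+24=45 <53, l++
l=10 r=11: 22+24=46 <53, l++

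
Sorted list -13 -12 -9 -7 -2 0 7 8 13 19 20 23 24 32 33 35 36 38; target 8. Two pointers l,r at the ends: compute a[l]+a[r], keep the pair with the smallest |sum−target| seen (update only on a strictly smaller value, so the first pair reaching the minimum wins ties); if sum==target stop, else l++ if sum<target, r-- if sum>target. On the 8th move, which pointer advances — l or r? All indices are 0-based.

[0,17] -13+38=25 d=17 * → r--
[0,16] -13+36=23 d=15 * → r--
[0,15] -13+35=22 d=14 * → r--
[0,14] -13+33=20 d=12 * → r--
[0,13] -13+32=19 d=11 * → r--
[0,12] -13+24=11 d=3 * → r--
[0,11] -13+23=10 d=2 * → r--
[0,10] -13+20=7 d=1 * → l++

l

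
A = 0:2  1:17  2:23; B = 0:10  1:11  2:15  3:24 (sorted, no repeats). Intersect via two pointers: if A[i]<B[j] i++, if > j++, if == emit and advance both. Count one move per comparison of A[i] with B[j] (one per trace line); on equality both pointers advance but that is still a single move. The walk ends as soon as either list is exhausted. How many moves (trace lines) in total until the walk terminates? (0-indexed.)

6 moves

i=0 j=0: 2<10, i++
i=1 j=0: 17>10, j++
i=1 j=1: 17>11, j++
i=1 j=2: 17>15, j++
i=1 j=3: 17<24, i++
i=2 j=3: 23<24, i++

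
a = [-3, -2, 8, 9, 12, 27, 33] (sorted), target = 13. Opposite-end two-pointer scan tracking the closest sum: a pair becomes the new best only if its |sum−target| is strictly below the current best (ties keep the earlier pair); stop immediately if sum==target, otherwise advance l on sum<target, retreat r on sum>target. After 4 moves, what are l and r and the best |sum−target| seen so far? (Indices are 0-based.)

l=2, r=4, best |Δ|=3

[0,6] -3+33=30 d=17 * → r--
[0,5] -3+27=24 d=11 * → r--
[0,4] -3+12=9 d=4 * → l++
[1,4] -2+12=10 d=3 * → l++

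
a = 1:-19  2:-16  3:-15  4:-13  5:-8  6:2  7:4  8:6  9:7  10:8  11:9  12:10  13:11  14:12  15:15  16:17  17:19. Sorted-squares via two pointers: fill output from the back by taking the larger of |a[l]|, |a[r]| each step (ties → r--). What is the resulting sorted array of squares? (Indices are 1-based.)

l=1 r=17: |-19|<=|19| out[17]=361, r--
l=1 r=16: |-19|>|17| out[16]=361, l++
l=2 r=16: |-16|<=|17| out[15]=289, r--
l=2 r=15: |-16|>|15| out[14]=256, l++
l=3 r=15: |-15|<=|15| out[13]=225, r--
l=3 r=14: |-15|>|12| out[12]=225, l++
l=4 r=14: |-13|>|12| out[11]=169, l++
l=5 r=14: |-8|<=|12| out[10]=144, r--
l=5 r=13: |-8|<=|11| out[9]=121, r--
l=5 r=12: |-8|<=|10| out[8]=100, r--
l=5 r=11: |-8|<=|9| out[7]=81, r--
l=5 r=10: |-8|<=|8| out[6]=64, r--
l=5 r=9: |-8|>|7| out[5]=64, l++
l=6 r=9: |2|<=|7| out[4]=49, r--
l=6 r=8: |2|<=|6| out[3]=36, r--
l=6 r=7: |2|<=|4| out[2]=16, r--
l=6 r=6: |2|<=|2| out[1]=4, r--

[4, 16, 36, 49, 64, 64, 81, 100, 121, 144, 169, 225, 225, 256, 289, 361, 361]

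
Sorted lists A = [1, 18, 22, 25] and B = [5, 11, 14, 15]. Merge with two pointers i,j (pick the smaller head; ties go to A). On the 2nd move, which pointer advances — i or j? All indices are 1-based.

j

i=1 j=1: A[i]=1<=B[j]=5 take 1, i++
i=2 j=1: A[i]=18>B[j]=5 take 5, j++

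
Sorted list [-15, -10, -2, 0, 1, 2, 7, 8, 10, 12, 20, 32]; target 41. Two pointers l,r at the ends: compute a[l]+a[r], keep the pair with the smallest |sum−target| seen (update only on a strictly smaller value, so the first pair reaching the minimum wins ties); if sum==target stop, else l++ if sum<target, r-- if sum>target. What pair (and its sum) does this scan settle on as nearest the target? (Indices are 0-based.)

l=0 r=11: -15+32=17 d=24 *, l++
l=1 r=11: -10+32=22 d=19 *, l++
l=2 r=11: -2+32=30 d=11 *, l++
l=3 r=11: 0+32=32 d=9 *, l++
l=4 r=11: 1+32=33 d=8 *, l++
l=5 r=11: 2+32=34 d=7 *, l++
l=6 r=11: 7+32=39 d=2 *, l++
l=7 r=11: 8+32=40 d=1 *, l++
l=8 r=11: 10+32=42 d=1, r--
l=8 r=10: 10+20=30 d=11, l++
l=9 r=10: 12+20=32 d=9, l++

pair (8, 32) with sum 40 (|Δ|=1)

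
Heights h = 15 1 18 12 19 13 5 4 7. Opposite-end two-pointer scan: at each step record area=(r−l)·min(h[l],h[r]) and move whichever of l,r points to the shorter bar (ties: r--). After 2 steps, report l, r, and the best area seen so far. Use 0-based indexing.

l=0 r=8: min(15,7)*8=56 best=56 *, r--
l=0 r=7: min(15,4)*7=28 best=56, r--

l=0, r=6, best area=56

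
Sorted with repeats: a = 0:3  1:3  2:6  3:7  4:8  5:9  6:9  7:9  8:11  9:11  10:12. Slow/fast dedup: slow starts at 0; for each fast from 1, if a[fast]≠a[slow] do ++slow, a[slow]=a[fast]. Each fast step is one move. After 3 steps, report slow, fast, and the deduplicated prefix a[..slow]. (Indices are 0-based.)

slow=0 fast=1: a[fast]=3=a[slow] dup, fast++
slow=0 fast=2: a[fast]=6≠a[slow]=3 write a[1]=6, slow++,fast++
slow=1 fast=3: a[fast]=7≠a[slow]=6 write a[2]=7, slow++,fast++

slow=2, fast=4, prefix=[3, 6, 7]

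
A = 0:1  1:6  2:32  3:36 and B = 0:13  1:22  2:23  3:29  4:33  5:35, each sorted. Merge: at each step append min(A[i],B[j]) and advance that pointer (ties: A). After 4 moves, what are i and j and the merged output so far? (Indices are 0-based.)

i=2, j=2, merged so far=[1, 6, 13, 22]

i=0 j=0: A[i]=1<=B[j]=13 take 1, i++
i=1 j=0: A[i]=6<=B[j]=13 take 6, i++
i=2 j=0: A[i]=32>B[j]=13 take 13, j++
i=2 j=1: A[i]=32>B[j]=22 take 22, j++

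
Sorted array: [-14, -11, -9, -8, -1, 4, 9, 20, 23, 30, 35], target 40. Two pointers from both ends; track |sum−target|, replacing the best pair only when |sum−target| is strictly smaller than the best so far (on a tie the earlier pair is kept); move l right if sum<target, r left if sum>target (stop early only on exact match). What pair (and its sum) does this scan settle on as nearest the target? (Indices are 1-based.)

l=1 r=11: -14+35=21 d=19 *, l++
l=2 r=11: -11+35=24 d=16 *, l++
l=3 r=11: -9+35=26 d=14 *, l++
l=4 r=11: -8+35=27 d=13 *, l++
l=5 r=11: -1+35=34 d=6 *, l++
l=6 r=11: 4+35=39 d=1 *, l++
l=7 r=11: 9+35=44 d=4, r--
l=7 r=10: 9+30=39 d=1, l++
l=8 r=10: 20+30=50 d=10, r--
l=8 r=9: 20+23=43 d=3, r--

pair (4, 35) with sum 39 (|Δ|=1)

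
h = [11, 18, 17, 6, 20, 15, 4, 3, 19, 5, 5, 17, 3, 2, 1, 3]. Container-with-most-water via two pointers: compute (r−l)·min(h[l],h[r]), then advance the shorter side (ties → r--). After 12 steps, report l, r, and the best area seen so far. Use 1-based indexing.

l=1 r=16: min(11,3)*15=45 best=45 *, r--
l=1 r=15: min(11,1)*14=14 best=45, r--
l=1 r=14: min(11,2)*13=26 best=45, r--
l=1 r=13: min(11,3)*12=36 best=45, r--
l=1 r=12: min(11,17)*11=121 best=121 *, l++
l=2 r=12: min(18,17)*10=170 best=170 *, r--
l=2 r=11: min(18,5)*9=45 best=170, r--
l=2 r=10: min(18,5)*8=40 best=170, r--
l=2 r=9: min(18,19)*7=126 best=170, l++
l=3 r=9: min(17,19)*6=102 best=170, l++
l=4 r=9: min(6,19)*5=30 best=170, l++
l=5 r=9: min(20,19)*4=76 best=170, r--

l=5, r=8, best area=170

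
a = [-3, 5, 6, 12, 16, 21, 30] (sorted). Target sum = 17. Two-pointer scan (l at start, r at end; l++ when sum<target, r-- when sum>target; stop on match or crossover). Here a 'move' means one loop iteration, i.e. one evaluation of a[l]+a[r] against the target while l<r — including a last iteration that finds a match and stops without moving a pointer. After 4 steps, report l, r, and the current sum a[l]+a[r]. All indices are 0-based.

l=1, r=3, sum=17

l=0 r=6: -3+30=27 >17, r--
l=0 r=5: -3+21=18 >17, r--
l=0 r=4: -3+16=13 <17, l++
l=1 r=4: 5+16=21 >17, r--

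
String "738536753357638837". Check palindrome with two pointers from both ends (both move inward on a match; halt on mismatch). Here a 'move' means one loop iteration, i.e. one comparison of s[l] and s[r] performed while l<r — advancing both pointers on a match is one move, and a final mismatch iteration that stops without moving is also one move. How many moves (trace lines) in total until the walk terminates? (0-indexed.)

4 moves

[0,17] '7'=='7' → l++,r--
[1,16] '3'=='3' → l++,r--
[2,15] '8'=='8' → l++,r--
[3,14] '5'!='8' → stop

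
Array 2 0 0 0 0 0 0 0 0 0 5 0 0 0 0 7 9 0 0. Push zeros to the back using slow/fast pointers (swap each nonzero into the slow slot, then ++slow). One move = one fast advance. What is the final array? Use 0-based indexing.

[2, 5, 7, 9, 0, 0, 0, 0, 0, 0, 0, 0, 0, 0, 0, 0, 0, 0, 0]

(s=0,f=0) a[fast]=2≠0 swap→a[0]=2 → slow++,fast++
(s=1,f=1) a[fast]=0 → fast++
(s=1,f=2) a[fast]=0 → fast++
(s=1,f=3) a[fast]=0 → fast++
(s=1,f=4) a[fast]=0 → fast++
(s=1,f=5) a[fast]=0 → fast++
(s=1,f=6) a[fast]=0 → fast++
(s=1,f=7) a[fast]=0 → fast++
(s=1,f=8) a[fast]=0 → fast++
(s=1,f=9) a[fast]=0 → fast++
(s=1,f=10) a[fast]=5≠0 swap→a[1]=5 → slow++,fast++
(s=2,f=11) a[fast]=0 → fast++
(s=2,f=12) a[fast]=0 → fast++
(s=2,f=13) a[fast]=0 → fast++
(s=2,f=14) a[fast]=0 → fast++
(s=2,f=15) a[fast]=7≠0 swap→a[2]=7 → slow++,fast++
(s=3,f=16) a[fast]=9≠0 swap→a[3]=9 → slow++,fast++
(s=4,f=17) a[fast]=0 → fast++
(s=4,f=18) a[fast]=0 → fast++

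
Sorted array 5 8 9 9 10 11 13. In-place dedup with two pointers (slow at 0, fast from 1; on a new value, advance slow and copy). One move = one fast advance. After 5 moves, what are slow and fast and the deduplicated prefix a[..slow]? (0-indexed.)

slow=4, fast=6, prefix=[5, 8, 9, 10, 11]

(s=0,f=1) a[fast]=8≠a[slow]=5 write a[1]=8 → slow++,fast++
(s=1,f=2) a[fast]=9≠a[slow]=8 write a[2]=9 → slow++,fast++
(s=2,f=3) a[fast]=9=a[slow] dup → fast++
(s=2,f=4) a[fast]=10≠a[slow]=9 write a[3]=10 → slow++,fast++
(s=3,f=5) a[fast]=11≠a[slow]=10 write a[4]=11 → slow++,fast++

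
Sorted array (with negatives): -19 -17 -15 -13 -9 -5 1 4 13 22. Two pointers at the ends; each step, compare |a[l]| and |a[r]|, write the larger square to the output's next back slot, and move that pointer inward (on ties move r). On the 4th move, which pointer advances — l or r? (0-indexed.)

l=0 r=9: |-19|<=|22| out[9]=484, r--
l=0 r=8: |-19|>|13| out[8]=361, l++
l=1 r=8: |-17|>|13| out[7]=289, l++
l=2 r=8: |-15|>|13| out[6]=225, l++

l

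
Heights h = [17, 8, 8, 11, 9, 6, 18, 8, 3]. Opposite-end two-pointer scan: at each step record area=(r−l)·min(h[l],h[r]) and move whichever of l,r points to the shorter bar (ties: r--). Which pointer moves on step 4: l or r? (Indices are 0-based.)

[0,8] min(17,3)*8=24 best=24 * → r--
[0,7] min(17,8)*7=56 best=56 * → r--
[0,6] min(17,18)*6=102 best=102 * → l++
[1,6] min(8,18)*5=40 best=102 → l++

l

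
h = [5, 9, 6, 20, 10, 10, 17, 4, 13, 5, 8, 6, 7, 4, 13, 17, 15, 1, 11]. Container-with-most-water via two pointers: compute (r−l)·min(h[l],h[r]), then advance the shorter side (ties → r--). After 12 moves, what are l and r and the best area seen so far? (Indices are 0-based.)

l=3, r=9, best area=204

l=0 r=18: min(5,11)*18=90 best=90 *, l++
l=1 r=18: min(9,11)*17=153 best=153 *, l++
l=2 r=18: min(6,11)*16=96 best=153, l++
l=3 r=18: min(20,11)*15=165 best=165 *, r--
l=3 r=17: min(20,1)*14=14 best=165, r--
l=3 r=16: min(20,15)*13=195 best=195 *, r--
l=3 r=15: min(20,17)*12=204 best=204 *, r--
l=3 r=14: min(20,13)*11=143 best=204, r--
l=3 r=13: min(20,4)*10=40 best=204, r--
l=3 r=12: min(20,7)*9=63 best=204, r--
l=3 r=11: min(20,6)*8=48 best=204, r--
l=3 r=10: min(20,8)*7=56 best=204, r--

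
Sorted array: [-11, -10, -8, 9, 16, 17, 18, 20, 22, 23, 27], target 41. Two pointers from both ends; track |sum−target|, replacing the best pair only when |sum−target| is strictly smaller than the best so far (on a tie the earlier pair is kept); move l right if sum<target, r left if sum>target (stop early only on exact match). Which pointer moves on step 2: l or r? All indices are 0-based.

l=0 r=10: -11+27=16 d=25 *, l++
l=1 r=10: -10+27=17 d=24 *, l++

l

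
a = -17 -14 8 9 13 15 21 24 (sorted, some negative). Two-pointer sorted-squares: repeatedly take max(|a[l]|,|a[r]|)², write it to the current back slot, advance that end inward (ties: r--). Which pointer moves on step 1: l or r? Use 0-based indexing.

l=0 r=7: |-17|<=|24| out[7]=576, r--

r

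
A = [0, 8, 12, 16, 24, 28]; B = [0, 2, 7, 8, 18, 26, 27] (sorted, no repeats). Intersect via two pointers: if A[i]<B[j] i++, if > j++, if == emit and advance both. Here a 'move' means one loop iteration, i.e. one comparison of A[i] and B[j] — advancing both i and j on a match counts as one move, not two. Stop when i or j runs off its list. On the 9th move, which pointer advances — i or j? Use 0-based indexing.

j

i=0 j=0: 0==0 emit, i++,j++
i=1 j=1: 8>2, j++
i=1 j=2: 8>7, j++
i=1 j=3: 8==8 emit, i++,j++
i=2 j=4: 12<18, i++
i=3 j=4: 16<18, i++
i=4 j=4: 24>18, j++
i=4 j=5: 24<26, i++
i=5 j=5: 28>26, j++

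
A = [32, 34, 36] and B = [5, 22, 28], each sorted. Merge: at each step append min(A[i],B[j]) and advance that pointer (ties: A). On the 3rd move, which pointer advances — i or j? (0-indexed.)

j

i=0 j=0: A[i]=32>B[j]=5 take 5, j++
i=0 j=1: A[i]=32>B[j]=22 take 22, j++
i=0 j=2: A[i]=32>B[j]=28 take 28, j++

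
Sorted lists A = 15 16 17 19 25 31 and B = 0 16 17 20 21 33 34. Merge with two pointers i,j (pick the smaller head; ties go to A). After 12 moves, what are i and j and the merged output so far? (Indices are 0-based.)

[i=0,j=0] A[i]=15>B[j]=0 take 0 → j++
[i=0,j=1] A[i]=15<=B[j]=16 take 15 → i++
[i=1,j=1] A[i]=16<=B[j]=16 take 16 → i++
[i=2,j=1] A[i]=17>B[j]=16 take 16 → j++
[i=2,j=2] A[i]=17<=B[j]=17 take 17 → i++
[i=3,j=2] A[i]=19>B[j]=17 take 17 → j++
[i=3,j=3] A[i]=19<=B[j]=20 take 19 → i++
[i=4,j=3] A[i]=25>B[j]=20 take 20 → j++
[i=4,j=4] A[i]=25>B[j]=21 take 21 → j++
[i=4,j=5] A[i]=25<=B[j]=33 take 25 → i++
[i=5,j=5] A[i]=31<=B[j]=33 take 31 → i++
[i=6,j=5] A done, take B[j]=33 → j++

i=6, j=6, merged so far=[0, 15, 16, 16, 17, 17, 19, 20, 21, 25, 31, 33]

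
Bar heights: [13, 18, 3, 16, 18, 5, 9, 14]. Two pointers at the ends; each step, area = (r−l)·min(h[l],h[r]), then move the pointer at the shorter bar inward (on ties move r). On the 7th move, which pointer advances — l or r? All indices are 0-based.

[0,7] min(13,14)*7=91 best=91 * → l++
[1,7] min(18,14)*6=84 best=91 → r--
[1,6] min(18,9)*5=45 best=91 → r--
[1,5] min(18,5)*4=20 best=91 → r--
[1,4] min(18,18)*3=54 best=91 → r--
[1,3] min(18,16)*2=32 best=91 → r--
[1,2] min(18,3)*1=3 best=91 → r--

r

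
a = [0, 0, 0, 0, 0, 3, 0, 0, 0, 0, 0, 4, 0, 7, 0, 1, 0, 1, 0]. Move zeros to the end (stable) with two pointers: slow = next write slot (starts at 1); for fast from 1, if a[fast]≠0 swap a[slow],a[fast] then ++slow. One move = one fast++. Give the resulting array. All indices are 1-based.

slow=1 fast=1: a[fast]=0, fast++
slow=1 fast=2: a[fast]=0, fast++
slow=1 fast=3: a[fast]=0, fast++
slow=1 fast=4: a[fast]=0, fast++
slow=1 fast=5: a[fast]=0, fast++
slow=1 fast=6: a[fast]=3≠0 swap→a[1]=3, slow++,fast++
slow=2 fast=7: a[fast]=0, fast++
slow=2 fast=8: a[fast]=0, fast++
slow=2 fast=9: a[fast]=0, fast++
slow=2 fast=10: a[fast]=0, fast++
slow=2 fast=11: a[fast]=0, fast++
slow=2 fast=12: a[fast]=4≠0 swap→a[2]=4, slow++,fast++
slow=3 fast=13: a[fast]=0, fast++
slow=3 fast=14: a[fast]=7≠0 swap→a[3]=7, slow++,fast++
slow=4 fast=15: a[fast]=0, fast++
slow=4 fast=16: a[fast]=1≠0 swap→a[4]=1, slow++,fast++
slow=5 fast=17: a[fast]=0, fast++
slow=5 fast=18: a[fast]=1≠0 swap→a[5]=1, slow++,fast++
slow=6 fast=19: a[fast]=0, fast++

[3, 4, 7, 1, 1, 0, 0, 0, 0, 0, 0, 0, 0, 0, 0, 0, 0, 0, 0]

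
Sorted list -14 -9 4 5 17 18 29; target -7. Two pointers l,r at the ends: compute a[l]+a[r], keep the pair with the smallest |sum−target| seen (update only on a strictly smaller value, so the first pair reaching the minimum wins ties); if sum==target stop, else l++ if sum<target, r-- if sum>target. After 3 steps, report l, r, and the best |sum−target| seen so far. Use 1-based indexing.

l=1, r=4, best |Δ|=10

[1,7] -14+29=15 d=22 * → r--
[1,6] -14+18=4 d=11 * → r--
[1,5] -14+17=3 d=10 * → r--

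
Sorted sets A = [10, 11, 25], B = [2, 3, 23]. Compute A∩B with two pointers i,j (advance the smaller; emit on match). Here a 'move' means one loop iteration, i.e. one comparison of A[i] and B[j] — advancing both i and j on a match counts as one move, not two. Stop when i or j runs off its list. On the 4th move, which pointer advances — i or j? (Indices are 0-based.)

i

[i=0,j=0] 10>2 → j++
[i=0,j=1] 10>3 → j++
[i=0,j=2] 10<23 → i++
[i=1,j=2] 11<23 → i++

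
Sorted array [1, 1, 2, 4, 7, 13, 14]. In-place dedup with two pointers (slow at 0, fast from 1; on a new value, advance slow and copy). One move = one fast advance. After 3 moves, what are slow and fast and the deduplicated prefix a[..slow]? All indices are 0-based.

(s=0,f=1) a[fast]=1=a[slow] dup → fast++
(s=0,f=2) a[fast]=2≠a[slow]=1 write a[1]=2 → slow++,fast++
(s=1,f=3) a[fast]=4≠a[slow]=2 write a[2]=4 → slow++,fast++

slow=2, fast=4, prefix=[1, 2, 4]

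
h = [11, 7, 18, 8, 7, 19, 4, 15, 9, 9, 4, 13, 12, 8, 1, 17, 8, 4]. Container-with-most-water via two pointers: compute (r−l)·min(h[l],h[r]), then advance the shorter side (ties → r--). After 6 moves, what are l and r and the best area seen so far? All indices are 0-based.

[0,17] min(11,4)*17=68 best=68 * → r--
[0,16] min(11,8)*16=128 best=128 * → r--
[0,15] min(11,17)*15=165 best=165 * → l++
[1,15] min(7,17)*14=98 best=165 → l++
[2,15] min(18,17)*13=221 best=221 * → r--
[2,14] min(18,1)*12=12 best=221 → r--

l=2, r=13, best area=221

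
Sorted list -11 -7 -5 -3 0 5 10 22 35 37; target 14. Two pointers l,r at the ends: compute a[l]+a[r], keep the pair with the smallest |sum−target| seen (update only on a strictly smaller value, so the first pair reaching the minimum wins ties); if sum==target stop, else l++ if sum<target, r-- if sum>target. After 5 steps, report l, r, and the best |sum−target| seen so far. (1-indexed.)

l=3, r=7, best |Δ|=1

[1,10] -11+37=26 d=12 * → r--
[1,9] -11+35=24 d=10 * → r--
[1,8] -11+22=11 d=3 * → l++
[2,8] -7+22=15 d=1 * → r--
[2,7] -7+10=3 d=11 → l++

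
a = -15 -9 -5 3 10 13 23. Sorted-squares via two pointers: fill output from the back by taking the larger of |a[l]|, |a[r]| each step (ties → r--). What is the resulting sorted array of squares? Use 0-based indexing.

[9, 25, 81, 100, 169, 225, 529]

[0,6] |-15|<=|23| out[6]=529 → r--
[0,5] |-15|>|13| out[5]=225 → l++
[1,5] |-9|<=|13| out[4]=169 → r--
[1,4] |-9|<=|10| out[3]=100 → r--
[1,3] |-9|>|3| out[2]=81 → l++
[2,3] |-5|>|3| out[1]=25 → l++
[3,3] |3|<=|3| out[0]=9 → r--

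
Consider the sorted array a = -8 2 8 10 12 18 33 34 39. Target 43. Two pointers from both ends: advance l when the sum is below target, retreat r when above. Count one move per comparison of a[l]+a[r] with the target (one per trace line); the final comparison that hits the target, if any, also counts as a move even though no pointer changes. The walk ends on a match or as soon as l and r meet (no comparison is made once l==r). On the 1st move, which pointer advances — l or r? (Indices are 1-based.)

[1,9] -8+39=31 <43 → l++

l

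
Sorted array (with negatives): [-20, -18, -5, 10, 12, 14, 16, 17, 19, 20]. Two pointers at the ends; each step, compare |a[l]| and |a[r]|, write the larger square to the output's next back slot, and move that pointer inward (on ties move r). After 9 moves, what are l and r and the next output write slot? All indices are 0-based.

l=2, r=2, next write slot=0

l=0 r=9: |-20|<=|20| out[9]=400, r--
l=0 r=8: |-20|>|19| out[8]=400, l++
l=1 r=8: |-18|<=|19| out[7]=361, r--
l=1 r=7: |-18|>|17| out[6]=324, l++
l=2 r=7: |-5|<=|17| out[5]=289, r--
l=2 r=6: |-5|<=|16| out[4]=256, r--
l=2 r=5: |-5|<=|14| out[3]=196, r--
l=2 r=4: |-5|<=|12| out[2]=144, r--
l=2 r=3: |-5|<=|10| out[1]=100, r--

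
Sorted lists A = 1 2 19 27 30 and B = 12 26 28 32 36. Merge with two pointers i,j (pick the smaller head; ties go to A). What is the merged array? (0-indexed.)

[1, 2, 12, 19, 26, 27, 28, 30, 32, 36]

i=0 j=0: A[i]=1<=B[j]=12 take 1, i++
i=1 j=0: A[i]=2<=B[j]=12 take 2, i++
i=2 j=0: A[i]=19>B[j]=12 take 12, j++
i=2 j=1: A[i]=19<=B[j]=26 take 19, i++
i=3 j=1: A[i]=27>B[j]=26 take 26, j++
i=3 j=2: A[i]=27<=B[j]=28 take 27, i++
i=4 j=2: A[i]=30>B[j]=28 take 28, j++
i=4 j=3: A[i]=30<=B[j]=32 take 30, i++
i=5 j=3: A done, take B[j]=32, j++
i=5 j=4: A done, take B[j]=36, j++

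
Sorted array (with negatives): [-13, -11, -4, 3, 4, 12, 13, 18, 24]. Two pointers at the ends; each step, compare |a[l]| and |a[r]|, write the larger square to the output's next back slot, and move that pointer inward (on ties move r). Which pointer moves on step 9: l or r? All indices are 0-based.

r

l=0 r=8: |-13|<=|24| out[8]=576, r--
l=0 r=7: |-13|<=|18| out[7]=324, r--
l=0 r=6: |-13|<=|13| out[6]=169, r--
l=0 r=5: |-13|>|12| out[5]=169, l++
l=1 r=5: |-11|<=|12| out[4]=144, r--
l=1 r=4: |-11|>|4| out[3]=121, l++
l=2 r=4: |-4|<=|4| out[2]=16, r--
l=2 r=3: |-4|>|3| out[1]=16, l++
l=3 r=3: |3|<=|3| out[0]=9, r--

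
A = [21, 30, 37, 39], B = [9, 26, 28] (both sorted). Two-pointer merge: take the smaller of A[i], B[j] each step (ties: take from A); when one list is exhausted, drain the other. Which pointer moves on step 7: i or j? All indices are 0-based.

i

[i=0,j=0] A[i]=21>B[j]=9 take 9 → j++
[i=0,j=1] A[i]=21<=B[j]=26 take 21 → i++
[i=1,j=1] A[i]=30>B[j]=26 take 26 → j++
[i=1,j=2] A[i]=30>B[j]=28 take 28 → j++
[i=1,j=3] B done, take A[i]=30 → i++
[i=2,j=3] B done, take A[i]=37 → i++
[i=3,j=3] B done, take A[i]=39 → i++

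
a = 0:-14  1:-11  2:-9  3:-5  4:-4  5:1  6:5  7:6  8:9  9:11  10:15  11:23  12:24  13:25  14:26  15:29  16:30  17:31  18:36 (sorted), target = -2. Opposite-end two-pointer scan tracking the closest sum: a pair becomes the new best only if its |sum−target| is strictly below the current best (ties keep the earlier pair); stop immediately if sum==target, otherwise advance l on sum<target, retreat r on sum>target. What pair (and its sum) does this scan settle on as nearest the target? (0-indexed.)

pair (-11, 9) with sum -2 (|Δ|=0)

l=0 r=18: -14+36=22 d=24 *, r--
l=0 r=17: -14+31=17 d=19 *, r--
l=0 r=16: -14+30=16 d=18 *, r--
l=0 r=15: -14+29=15 d=17 *, r--
l=0 r=14: -14+26=12 d=14 *, r--
l=0 r=13: -14+25=11 d=13 *, r--
l=0 r=12: -14+24=10 d=12 *, r--
l=0 r=11: -14+23=9 d=11 *, r--
l=0 r=10: -14+15=1 d=3 *, r--
l=0 r=9: -14+11=-3 d=1 *, l++
l=1 r=9: -11+11=0 d=2, r--
l=1 r=8: -11+9=-2 d=0 *, stop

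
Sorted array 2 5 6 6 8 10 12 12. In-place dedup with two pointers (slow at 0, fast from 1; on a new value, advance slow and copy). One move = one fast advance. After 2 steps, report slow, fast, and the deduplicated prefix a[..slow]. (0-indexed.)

(s=0,f=1) a[fast]=5≠a[slow]=2 write a[1]=5 → slow++,fast++
(s=1,f=2) a[fast]=6≠a[slow]=5 write a[2]=6 → slow++,fast++

slow=2, fast=3, prefix=[2, 5, 6]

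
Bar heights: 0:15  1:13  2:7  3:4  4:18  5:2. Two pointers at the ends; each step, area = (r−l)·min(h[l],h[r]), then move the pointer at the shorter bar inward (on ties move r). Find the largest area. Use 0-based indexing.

max area = 60

l=0 r=5: min(15,2)*5=10 best=10 *, r--
l=0 r=4: min(15,18)*4=60 best=60 *, l++
l=1 r=4: min(13,18)*3=39 best=60, l++
l=2 r=4: min(7,18)*2=14 best=60, l++
l=3 r=4: min(4,18)*1=4 best=60, l++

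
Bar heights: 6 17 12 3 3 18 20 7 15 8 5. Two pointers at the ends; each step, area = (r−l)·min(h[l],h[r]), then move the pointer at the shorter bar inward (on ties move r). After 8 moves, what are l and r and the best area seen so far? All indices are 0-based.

l=0 r=10: min(6,5)*10=50 best=50 *, r--
l=0 r=9: min(6,8)*9=54 best=54 *, l++
l=1 r=9: min(17,8)*8=64 best=64 *, r--
l=1 r=8: min(17,15)*7=105 best=105 *, r--
l=1 r=7: min(17,7)*6=42 best=105, r--
l=1 r=6: min(17,20)*5=85 best=105, l++
l=2 r=6: min(12,20)*4=48 best=105, l++
l=3 r=6: min(3,20)*3=9 best=105, l++

l=4, r=6, best area=105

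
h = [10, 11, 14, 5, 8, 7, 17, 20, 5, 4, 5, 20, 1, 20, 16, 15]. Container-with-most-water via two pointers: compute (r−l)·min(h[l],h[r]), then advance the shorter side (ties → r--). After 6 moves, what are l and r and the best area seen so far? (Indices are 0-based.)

[0,15] min(10,15)*15=150 best=150 * → l++
[1,15] min(11,15)*14=154 best=154 * → l++
[2,15] min(14,15)*13=182 best=182 * → l++
[3,15] min(5,15)*12=60 best=182 → l++
[4,15] min(8,15)*11=88 best=182 → l++
[5,15] min(7,15)*10=70 best=182 → l++

l=6, r=15, best area=182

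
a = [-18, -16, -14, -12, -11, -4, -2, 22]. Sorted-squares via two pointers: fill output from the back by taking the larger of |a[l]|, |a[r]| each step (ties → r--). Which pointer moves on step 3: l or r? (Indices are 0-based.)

l

l=0 r=7: |-18|<=|22| out[7]=484, r--
l=0 r=6: |-18|>|-2| out[6]=324, l++
l=1 r=6: |-16|>|-2| out[5]=256, l++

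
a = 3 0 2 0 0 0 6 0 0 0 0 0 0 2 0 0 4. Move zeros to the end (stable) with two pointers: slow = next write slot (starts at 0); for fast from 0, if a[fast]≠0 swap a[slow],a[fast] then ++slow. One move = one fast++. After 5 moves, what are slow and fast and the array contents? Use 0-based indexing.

slow=0 fast=0: a[fast]=3≠0 swap→a[0]=3, slow++,fast++
slow=1 fast=1: a[fast]=0, fast++
slow=1 fast=2: a[fast]=2≠0 swap→a[1]=2, slow++,fast++
slow=2 fast=3: a[fast]=0, fast++
slow=2 fast=4: a[fast]=0, fast++

slow=2, fast=5, a=[3, 2, 0, 0, 0, 0, 6, 0, 0, 0, 0, 0, 0, 2, 0, 0, 4]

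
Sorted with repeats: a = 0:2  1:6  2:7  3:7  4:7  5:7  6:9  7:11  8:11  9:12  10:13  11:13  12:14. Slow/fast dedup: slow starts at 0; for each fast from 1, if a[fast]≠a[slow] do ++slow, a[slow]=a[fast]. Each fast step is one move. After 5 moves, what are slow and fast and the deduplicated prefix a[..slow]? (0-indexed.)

slow=2, fast=6, prefix=[2, 6, 7]

(s=0,f=1) a[fast]=6≠a[slow]=2 write a[1]=6 → slow++,fast++
(s=1,f=2) a[fast]=7≠a[slow]=6 write a[2]=7 → slow++,fast++
(s=2,f=3) a[fast]=7=a[slow] dup → fast++
(s=2,f=4) a[fast]=7=a[slow] dup → fast++
(s=2,f=5) a[fast]=7=a[slow] dup → fast++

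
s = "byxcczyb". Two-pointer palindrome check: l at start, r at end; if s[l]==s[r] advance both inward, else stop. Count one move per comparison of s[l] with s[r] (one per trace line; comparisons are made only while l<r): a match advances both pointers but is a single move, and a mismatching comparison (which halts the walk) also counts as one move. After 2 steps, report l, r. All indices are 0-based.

l=2, r=5

[0,7] 'b'=='b' → l++,r--
[1,6] 'y'=='y' → l++,r--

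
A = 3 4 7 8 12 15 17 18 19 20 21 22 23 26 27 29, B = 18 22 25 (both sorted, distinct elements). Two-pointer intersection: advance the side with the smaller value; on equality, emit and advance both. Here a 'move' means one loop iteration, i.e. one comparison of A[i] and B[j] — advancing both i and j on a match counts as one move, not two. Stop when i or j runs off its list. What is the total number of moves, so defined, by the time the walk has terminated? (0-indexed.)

14 moves

i=0 j=0: 3<18, i++
i=1 j=0: 4<18, i++
i=2 j=0: 7<18, i++
i=3 j=0: 8<18, i++
i=4 j=0: 12<18, i++
i=5 j=0: 15<18, i++
i=6 j=0: 17<18, i++
i=7 j=0: 18==18 emit, i++,j++
i=8 j=1: 19<22, i++
i=9 j=1: 20<22, i++
i=10 j=1: 21<22, i++
i=11 j=1: 22==22 emit, i++,j++
i=12 j=2: 23<25, i++
i=13 j=2: 26>25, j++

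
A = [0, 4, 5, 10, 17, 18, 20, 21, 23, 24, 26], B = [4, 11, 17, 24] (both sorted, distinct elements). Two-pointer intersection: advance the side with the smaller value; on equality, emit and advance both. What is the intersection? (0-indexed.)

i=0 j=0: 0<4, i++
i=1 j=0: 4==4 emit, i++,j++
i=2 j=1: 5<11, i++
i=3 j=1: 10<11, i++
i=4 j=1: 17>11, j++
i=4 j=2: 17==17 emit, i++,j++
i=5 j=3: 18<24, i++
i=6 j=3: 20<24, i++
i=7 j=3: 21<24, i++
i=8 j=3: 23<24, i++
i=9 j=3: 24==24 emit, i++,j++

intersection = [4, 17, 24]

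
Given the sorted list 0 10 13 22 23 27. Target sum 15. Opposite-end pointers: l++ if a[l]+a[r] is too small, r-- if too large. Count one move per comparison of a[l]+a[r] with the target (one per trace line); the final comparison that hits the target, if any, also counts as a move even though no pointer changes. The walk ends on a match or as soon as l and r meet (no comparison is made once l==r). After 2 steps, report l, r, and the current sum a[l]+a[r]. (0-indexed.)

l=0, r=3, sum=22

l=0 r=5: 0+27=27 >15, r--
l=0 r=4: 0+23=23 >15, r--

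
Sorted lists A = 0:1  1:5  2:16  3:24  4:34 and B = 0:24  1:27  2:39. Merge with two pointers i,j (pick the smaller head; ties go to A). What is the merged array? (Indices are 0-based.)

[i=0,j=0] A[i]=1<=B[j]=24 take 1 → i++
[i=1,j=0] A[i]=5<=B[j]=24 take 5 → i++
[i=2,j=0] A[i]=16<=B[j]=24 take 16 → i++
[i=3,j=0] A[i]=24<=B[j]=24 take 24 → i++
[i=4,j=0] A[i]=34>B[j]=24 take 24 → j++
[i=4,j=1] A[i]=34>B[j]=27 take 27 → j++
[i=4,j=2] A[i]=34<=B[j]=39 take 34 → i++
[i=5,j=2] A done, take B[j]=39 → j++

[1, 5, 16, 24, 24, 27, 34, 39]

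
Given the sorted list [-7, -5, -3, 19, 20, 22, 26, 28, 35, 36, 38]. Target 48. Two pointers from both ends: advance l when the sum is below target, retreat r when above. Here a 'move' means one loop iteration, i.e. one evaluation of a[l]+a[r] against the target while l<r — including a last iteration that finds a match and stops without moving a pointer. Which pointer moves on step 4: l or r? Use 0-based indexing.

l=0 r=10: -7+38=31 <48, l++
l=1 r=10: -5+38=33 <48, l++
l=2 r=10: -3+38=35 <48, l++
l=3 r=10: 19+38=57 >48, r--

r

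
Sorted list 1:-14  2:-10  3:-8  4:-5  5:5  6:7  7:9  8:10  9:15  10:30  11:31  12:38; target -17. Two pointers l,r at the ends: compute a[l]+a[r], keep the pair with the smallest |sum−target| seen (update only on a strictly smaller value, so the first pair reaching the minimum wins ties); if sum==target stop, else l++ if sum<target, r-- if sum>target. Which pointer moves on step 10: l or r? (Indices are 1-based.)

l=1 r=12: -14+38=24 d=41 *, r--
l=1 r=11: -14+31=17 d=34 *, r--
l=1 r=10: -14+30=16 d=33 *, r--
l=1 r=9: -14+15=1 d=18 *, r--
l=1 r=8: -14+10=-4 d=13 *, r--
l=1 r=7: -14+9=-5 d=12 *, r--
l=1 r=6: -14+7=-7 d=10 *, r--
l=1 r=5: -14+5=-9 d=8 *, r--
l=1 r=4: -14+-5=-19 d=2 *, l++
l=2 r=4: -10+-5=-15 d=2, r--

r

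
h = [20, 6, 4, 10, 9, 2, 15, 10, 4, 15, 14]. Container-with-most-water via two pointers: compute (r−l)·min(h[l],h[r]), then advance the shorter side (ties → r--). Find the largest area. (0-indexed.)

l=0 r=10: min(20,14)*10=140 best=140 *, r--
l=0 r=9: min(20,15)*9=135 best=140, r--
l=0 r=8: min(20,4)*8=32 best=140, r--
l=0 r=7: min(20,10)*7=70 best=140, r--
l=0 r=6: min(20,15)*6=90 best=140, r--
l=0 r=5: min(20,2)*5=10 best=140, r--
l=0 r=4: min(20,9)*4=36 best=140, r--
l=0 r=3: min(20,10)*3=30 best=140, r--
l=0 r=2: min(20,4)*2=8 best=140, r--
l=0 r=1: min(20,6)*1=6 best=140, r--

max area = 140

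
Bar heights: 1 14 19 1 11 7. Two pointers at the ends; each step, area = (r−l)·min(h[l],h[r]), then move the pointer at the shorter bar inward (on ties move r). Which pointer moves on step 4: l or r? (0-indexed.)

r

l=0 r=5: min(1,7)*5=5 best=5 *, l++
l=1 r=5: min(14,7)*4=28 best=28 *, r--
l=1 r=4: min(14,11)*3=33 best=33 *, r--
l=1 r=3: min(14,1)*2=2 best=33, r--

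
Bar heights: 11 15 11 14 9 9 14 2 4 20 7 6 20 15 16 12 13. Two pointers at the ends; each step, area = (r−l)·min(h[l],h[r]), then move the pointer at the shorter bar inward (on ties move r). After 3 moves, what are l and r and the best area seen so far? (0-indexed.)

l=0 r=16: min(11,13)*16=176 best=176 *, l++
l=1 r=16: min(15,13)*15=195 best=195 *, r--
l=1 r=15: min(15,12)*14=168 best=195, r--

l=1, r=14, best area=195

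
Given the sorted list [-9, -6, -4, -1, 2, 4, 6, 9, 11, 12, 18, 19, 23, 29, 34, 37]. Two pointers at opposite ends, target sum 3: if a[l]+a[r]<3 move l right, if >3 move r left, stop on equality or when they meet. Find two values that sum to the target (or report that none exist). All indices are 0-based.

[0,15] -9+37=28 >3 → r--
[0,14] -9+34=25 >3 → r--
[0,13] -9+29=20 >3 → r--
[0,12] -9+23=14 >3 → r--
[0,11] -9+19=10 >3 → r--
[0,10] -9+18=9 >3 → r--
[0,9] -9+12=3 → found

(-9, 12)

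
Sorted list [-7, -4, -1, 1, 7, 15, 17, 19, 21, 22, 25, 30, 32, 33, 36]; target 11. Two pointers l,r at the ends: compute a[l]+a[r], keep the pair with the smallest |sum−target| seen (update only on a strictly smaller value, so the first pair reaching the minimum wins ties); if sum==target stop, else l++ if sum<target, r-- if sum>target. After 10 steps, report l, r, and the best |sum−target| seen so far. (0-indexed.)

l=0 r=14: -7+36=29 d=18 *, r--
l=0 r=13: -7+33=26 d=15 *, r--
l=0 r=12: -7+32=25 d=14 *, r--
l=0 r=11: -7+30=23 d=12 *, r--
l=0 r=10: -7+25=18 d=7 *, r--
l=0 r=9: -7+22=15 d=4 *, r--
l=0 r=8: -7+21=14 d=3 *, r--
l=0 r=7: -7+19=12 d=1 *, r--
l=0 r=6: -7+17=10 d=1, l++
l=1 r=6: -4+17=13 d=2, r--

l=1, r=5, best |Δ|=1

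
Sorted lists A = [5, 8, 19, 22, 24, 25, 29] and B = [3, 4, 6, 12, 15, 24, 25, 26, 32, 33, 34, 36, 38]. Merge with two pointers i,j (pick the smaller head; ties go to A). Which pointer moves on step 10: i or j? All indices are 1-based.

[i=1,j=1] A[i]=5>B[j]=3 take 3 → j++
[i=1,j=2] A[i]=5>B[j]=4 take 4 → j++
[i=1,j=3] A[i]=5<=B[j]=6 take 5 → i++
[i=2,j=3] A[i]=8>B[j]=6 take 6 → j++
[i=2,j=4] A[i]=8<=B[j]=12 take 8 → i++
[i=3,j=4] A[i]=19>B[j]=12 take 12 → j++
[i=3,j=5] A[i]=19>B[j]=15 take 15 → j++
[i=3,j=6] A[i]=19<=B[j]=24 take 19 → i++
[i=4,j=6] A[i]=22<=B[j]=24 take 22 → i++
[i=5,j=6] A[i]=24<=B[j]=24 take 24 → i++

i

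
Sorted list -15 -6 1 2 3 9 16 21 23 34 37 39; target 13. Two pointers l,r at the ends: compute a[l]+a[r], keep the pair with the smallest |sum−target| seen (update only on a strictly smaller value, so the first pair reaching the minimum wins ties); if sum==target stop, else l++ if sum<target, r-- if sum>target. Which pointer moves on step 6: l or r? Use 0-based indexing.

l=0 r=11: -15+39=24 d=11 *, r--
l=0 r=10: -15+37=22 d=9 *, r--
l=0 r=9: -15+34=19 d=6 *, r--
l=0 r=8: -15+23=8 d=5 *, l++
l=1 r=8: -6+23=17 d=4 *, r--
l=1 r=7: -6+21=15 d=2 *, r--

r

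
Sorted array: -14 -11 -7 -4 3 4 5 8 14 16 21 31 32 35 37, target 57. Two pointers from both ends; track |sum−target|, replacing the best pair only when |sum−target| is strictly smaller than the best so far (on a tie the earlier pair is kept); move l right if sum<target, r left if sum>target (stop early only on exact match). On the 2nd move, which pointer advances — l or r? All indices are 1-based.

l

l=1 r=15: -14+37=23 d=34 *, l++
l=2 r=15: -11+37=26 d=31 *, l++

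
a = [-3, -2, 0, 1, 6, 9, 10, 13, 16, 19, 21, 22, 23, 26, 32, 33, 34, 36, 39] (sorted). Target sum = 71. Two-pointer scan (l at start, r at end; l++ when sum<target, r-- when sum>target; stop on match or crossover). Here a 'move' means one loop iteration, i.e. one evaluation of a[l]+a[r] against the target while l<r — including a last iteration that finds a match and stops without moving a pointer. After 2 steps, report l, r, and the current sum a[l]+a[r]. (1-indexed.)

l=3, r=19, sum=39

[1,19] -3+39=36 <71 → l++
[2,19] -2+39=37 <71 → l++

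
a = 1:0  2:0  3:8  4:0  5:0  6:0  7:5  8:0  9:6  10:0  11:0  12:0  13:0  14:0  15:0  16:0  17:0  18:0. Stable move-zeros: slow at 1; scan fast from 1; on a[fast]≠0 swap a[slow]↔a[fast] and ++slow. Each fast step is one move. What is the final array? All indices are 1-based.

[8, 5, 6, 0, 0, 0, 0, 0, 0, 0, 0, 0, 0, 0, 0, 0, 0, 0]

slow=1 fast=1: a[fast]=0, fast++
slow=1 fast=2: a[fast]=0, fast++
slow=1 fast=3: a[fast]=8≠0 swap→a[1]=8, slow++,fast++
slow=2 fast=4: a[fast]=0, fast++
slow=2 fast=5: a[fast]=0, fast++
slow=2 fast=6: a[fast]=0, fast++
slow=2 fast=7: a[fast]=5≠0 swap→a[2]=5, slow++,fast++
slow=3 fast=8: a[fast]=0, fast++
slow=3 fast=9: a[fast]=6≠0 swap→a[3]=6, slow++,fast++
slow=4 fast=10: a[fast]=0, fast++
slow=4 fast=11: a[fast]=0, fast++
slow=4 fast=12: a[fast]=0, fast++
slow=4 fast=13: a[fast]=0, fast++
slow=4 fast=14: a[fast]=0, fast++
slow=4 fast=15: a[fast]=0, fast++
slow=4 fast=16: a[fast]=0, fast++
slow=4 fast=17: a[fast]=0, fast++
slow=4 fast=18: a[fast]=0, fast++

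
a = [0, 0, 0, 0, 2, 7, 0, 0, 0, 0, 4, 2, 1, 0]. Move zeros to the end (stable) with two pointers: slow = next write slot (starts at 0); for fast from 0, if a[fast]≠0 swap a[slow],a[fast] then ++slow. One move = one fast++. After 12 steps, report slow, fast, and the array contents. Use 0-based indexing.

slow=4, fast=12, a=[2, 7, 4, 2, 0, 0, 0, 0, 0, 0, 0, 0, 1, 0]

(s=0,f=0) a[fast]=0 → fast++
(s=0,f=1) a[fast]=0 → fast++
(s=0,f=2) a[fast]=0 → fast++
(s=0,f=3) a[fast]=0 → fast++
(s=0,f=4) a[fast]=2≠0 swap→a[0]=2 → slow++,fast++
(s=1,f=5) a[fast]=7≠0 swap→a[1]=7 → slow++,fast++
(s=2,f=6) a[fast]=0 → fast++
(s=2,f=7) a[fast]=0 → fast++
(s=2,f=8) a[fast]=0 → fast++
(s=2,f=9) a[fast]=0 → fast++
(s=2,f=10) a[fast]=4≠0 swap→a[2]=4 → slow++,fast++
(s=3,f=11) a[fast]=2≠0 swap→a[3]=2 → slow++,fast++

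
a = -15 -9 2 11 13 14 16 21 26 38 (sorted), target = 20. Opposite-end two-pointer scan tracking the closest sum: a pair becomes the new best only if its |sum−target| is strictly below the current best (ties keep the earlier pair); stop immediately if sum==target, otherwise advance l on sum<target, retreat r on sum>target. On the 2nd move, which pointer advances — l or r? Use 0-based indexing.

l=0 r=9: -15+38=23 d=3 *, r--
l=0 r=8: -15+26=11 d=9, l++

l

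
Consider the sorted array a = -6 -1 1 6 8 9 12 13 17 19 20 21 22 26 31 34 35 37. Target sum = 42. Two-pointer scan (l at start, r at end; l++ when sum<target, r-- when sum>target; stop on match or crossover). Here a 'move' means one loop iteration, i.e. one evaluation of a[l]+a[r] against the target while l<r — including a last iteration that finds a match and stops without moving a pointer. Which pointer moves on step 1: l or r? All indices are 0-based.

l

l=0 r=17: -6+37=31 <42, l++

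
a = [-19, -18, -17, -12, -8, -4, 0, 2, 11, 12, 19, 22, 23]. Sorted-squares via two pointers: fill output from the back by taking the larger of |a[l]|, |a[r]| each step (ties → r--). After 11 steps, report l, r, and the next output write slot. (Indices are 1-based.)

l=7, r=8, next write slot=2

[1,13] |-19|<=|23| out[13]=529 → r--
[1,12] |-19|<=|22| out[12]=484 → r--
[1,11] |-19|<=|19| out[11]=361 → r--
[1,10] |-19|>|12| out[10]=361 → l++
[2,10] |-18|>|12| out[9]=324 → l++
[3,10] |-17|>|12| out[8]=289 → l++
[4,10] |-12|<=|12| out[7]=144 → r--
[4,9] |-12|>|11| out[6]=144 → l++
[5,9] |-8|<=|11| out[5]=121 → r--
[5,8] |-8|>|2| out[4]=64 → l++
[6,8] |-4|>|2| out[3]=16 → l++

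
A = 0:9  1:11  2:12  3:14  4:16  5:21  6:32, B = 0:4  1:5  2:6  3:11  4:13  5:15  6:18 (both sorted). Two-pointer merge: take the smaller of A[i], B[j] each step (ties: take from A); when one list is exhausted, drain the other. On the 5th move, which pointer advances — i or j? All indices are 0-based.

[i=0,j=0] A[i]=9>B[j]=4 take 4 → j++
[i=0,j=1] A[i]=9>B[j]=5 take 5 → j++
[i=0,j=2] A[i]=9>B[j]=6 take 6 → j++
[i=0,j=3] A[i]=9<=B[j]=11 take 9 → i++
[i=1,j=3] A[i]=11<=B[j]=11 take 11 → i++

i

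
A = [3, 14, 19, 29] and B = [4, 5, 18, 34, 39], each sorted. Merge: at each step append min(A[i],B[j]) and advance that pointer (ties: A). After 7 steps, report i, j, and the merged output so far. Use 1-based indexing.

i=1 j=1: A[i]=3<=B[j]=4 take 3, i++
i=2 j=1: A[i]=14>B[j]=4 take 4, j++
i=2 j=2: A[i]=14>B[j]=5 take 5, j++
i=2 j=3: A[i]=14<=B[j]=18 take 14, i++
i=3 j=3: A[i]=19>B[j]=18 take 18, j++
i=3 j=4: A[i]=19<=B[j]=34 take 19, i++
i=4 j=4: A[i]=29<=B[j]=34 take 29, i++

i=5, j=4, merged so far=[3, 4, 5, 14, 18, 19, 29]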